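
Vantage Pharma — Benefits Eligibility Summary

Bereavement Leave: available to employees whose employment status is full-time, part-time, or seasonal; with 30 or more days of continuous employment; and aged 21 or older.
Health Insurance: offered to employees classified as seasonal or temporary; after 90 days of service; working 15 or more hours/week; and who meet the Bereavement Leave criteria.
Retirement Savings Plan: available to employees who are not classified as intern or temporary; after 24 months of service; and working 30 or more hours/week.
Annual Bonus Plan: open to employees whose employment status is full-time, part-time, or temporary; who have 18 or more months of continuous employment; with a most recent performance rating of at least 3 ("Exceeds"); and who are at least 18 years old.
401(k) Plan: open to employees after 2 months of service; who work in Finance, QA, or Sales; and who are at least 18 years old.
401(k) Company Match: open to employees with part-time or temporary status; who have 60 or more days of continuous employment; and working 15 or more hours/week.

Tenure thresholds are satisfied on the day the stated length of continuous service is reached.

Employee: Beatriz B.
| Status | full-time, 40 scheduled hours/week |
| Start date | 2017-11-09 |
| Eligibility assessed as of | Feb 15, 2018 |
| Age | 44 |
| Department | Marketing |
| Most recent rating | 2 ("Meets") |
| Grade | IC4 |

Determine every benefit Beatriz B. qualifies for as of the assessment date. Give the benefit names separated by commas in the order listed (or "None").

Bereavement Leave

Service from 2017-11-09 to Feb 15, 2018: 98 days.
Bereavement Leave — status full-time ✓; service 98 days ≥ 30 days ✓; age 44 ≥ 21 ✓ → eligible.
Health Insurance — status full-time ✗ (requires seasonal or temporary) → not eligible.
Retirement Savings Plan — status full-time ✓ (not excluded); service 98 days < 24 months (≈720 days) ✗ → not eligible.
Annual Bonus Plan — status full-time ✓; service 98 days < 18 months (≈540 days) ✗ → not eligible.
401(k) Plan — service 98 days ≥ 2 months (≈60 days) ✓; dept Marketing ✗ → not eligible.
401(k) Company Match — status full-time ✗ (requires part-time or temporary) → not eligible.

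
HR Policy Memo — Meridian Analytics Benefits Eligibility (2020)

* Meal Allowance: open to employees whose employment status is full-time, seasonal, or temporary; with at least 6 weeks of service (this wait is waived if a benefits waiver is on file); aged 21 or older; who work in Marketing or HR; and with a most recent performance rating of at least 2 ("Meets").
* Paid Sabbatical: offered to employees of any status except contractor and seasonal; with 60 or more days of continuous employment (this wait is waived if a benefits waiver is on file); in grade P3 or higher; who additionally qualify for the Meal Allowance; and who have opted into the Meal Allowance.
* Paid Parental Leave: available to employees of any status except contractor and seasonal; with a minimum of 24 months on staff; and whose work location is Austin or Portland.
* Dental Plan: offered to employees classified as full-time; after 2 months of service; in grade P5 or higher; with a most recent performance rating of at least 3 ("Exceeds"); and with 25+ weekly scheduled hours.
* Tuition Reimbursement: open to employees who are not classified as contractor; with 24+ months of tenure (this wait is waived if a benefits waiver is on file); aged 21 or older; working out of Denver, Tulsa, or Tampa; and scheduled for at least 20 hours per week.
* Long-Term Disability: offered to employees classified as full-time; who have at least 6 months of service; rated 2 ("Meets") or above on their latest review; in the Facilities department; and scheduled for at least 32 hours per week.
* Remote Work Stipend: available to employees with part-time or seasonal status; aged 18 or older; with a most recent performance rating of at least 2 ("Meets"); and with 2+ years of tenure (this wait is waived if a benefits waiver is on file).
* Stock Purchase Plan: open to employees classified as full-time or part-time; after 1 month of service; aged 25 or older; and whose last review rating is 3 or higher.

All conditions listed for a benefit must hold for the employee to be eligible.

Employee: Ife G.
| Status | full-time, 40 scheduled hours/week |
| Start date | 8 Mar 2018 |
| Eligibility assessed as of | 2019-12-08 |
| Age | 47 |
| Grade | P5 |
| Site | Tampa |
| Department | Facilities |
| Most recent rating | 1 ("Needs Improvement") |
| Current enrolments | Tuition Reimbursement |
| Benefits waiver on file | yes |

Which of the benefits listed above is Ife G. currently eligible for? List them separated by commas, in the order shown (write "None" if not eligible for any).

Tuition Reimbursement

Service from 8 Mar 2018 to 2019-12-08: 640 days.
Meal Allowance — status full-time ✓; benefits waiver on file ✓; age 47 ≥ 21 ✓; dept Facilities ✗ → not eligible.
Paid Sabbatical — status full-time ✓ (not excluded); benefits waiver on file ✓; grade P5 ≥ P3 ✓; not eligible for Meal Allowance ✗ → not eligible.
Paid Parental Leave — status full-time ✓ (not excluded); service 640 days < 24 months (≈720 days) ✗ → not eligible.
Dental Plan — status full-time ✓; service 640 days ≥ 2 months (≈60 days) ✓; grade P5 ≥ P5 ✓; rating 1 < 3 ✗ → not eligible.
Tuition Reimbursement — status full-time ✓ (not excluded); benefits waiver on file ✓; age 47 ≥ 21 ✓; site Tampa ✓; 40 hrs/wk ≥ 20 ✓ → eligible.
Long-Term Disability — status full-time ✓; service 640 days ≥ 6 months (≈180 days) ✓; rating 1 < 2 ✗ → not eligible.
Remote Work Stipend — status full-time ✗ (requires part-time or seasonal) → not eligible.
Stock Purchase Plan — status full-time ✓; service 640 days ≥ 1 month (≈30 days) ✓; age 47 ≥ 25 ✓; rating 1 < 3 ✗ → not eligible.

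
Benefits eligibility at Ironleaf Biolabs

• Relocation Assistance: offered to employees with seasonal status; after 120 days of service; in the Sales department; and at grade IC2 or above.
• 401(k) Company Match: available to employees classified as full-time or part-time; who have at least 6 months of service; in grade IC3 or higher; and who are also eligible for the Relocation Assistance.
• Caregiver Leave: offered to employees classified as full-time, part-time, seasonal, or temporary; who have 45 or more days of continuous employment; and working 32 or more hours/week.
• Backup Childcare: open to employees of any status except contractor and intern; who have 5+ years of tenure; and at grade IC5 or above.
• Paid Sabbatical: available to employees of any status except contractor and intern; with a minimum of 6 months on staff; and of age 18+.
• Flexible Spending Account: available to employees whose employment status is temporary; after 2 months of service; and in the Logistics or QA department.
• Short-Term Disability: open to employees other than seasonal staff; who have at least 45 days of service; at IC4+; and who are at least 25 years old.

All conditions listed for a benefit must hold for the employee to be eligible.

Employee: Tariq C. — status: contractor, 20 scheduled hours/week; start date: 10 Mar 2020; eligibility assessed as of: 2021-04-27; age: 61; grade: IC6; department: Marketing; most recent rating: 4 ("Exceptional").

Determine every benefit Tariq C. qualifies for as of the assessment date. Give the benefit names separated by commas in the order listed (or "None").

Short-Term Disability

Service from 10 Mar 2020 to 2021-04-27: 413 days.
Relocation Assistance — status contractor ✗ (requires seasonal) → not eligible.
401(k) Company Match — status contractor ✗ (requires full-time or part-time) → not eligible.
Caregiver Leave — status contractor ✗ (requires full-time, part-time, seasonal, or temporary) → not eligible.
Backup Childcare — status contractor ✗ (excluded) → not eligible.
Paid Sabbatical — status contractor ✗ (excluded) → not eligible.
Flexible Spending Account — status contractor ✗ (requires temporary) → not eligible.
Short-Term Disability — status contractor ✓ (not excluded); service 413 days ≥ 45 days ✓; grade IC6 ≥ IC4 ✓; age 61 ≥ 25 ✓ → eligible.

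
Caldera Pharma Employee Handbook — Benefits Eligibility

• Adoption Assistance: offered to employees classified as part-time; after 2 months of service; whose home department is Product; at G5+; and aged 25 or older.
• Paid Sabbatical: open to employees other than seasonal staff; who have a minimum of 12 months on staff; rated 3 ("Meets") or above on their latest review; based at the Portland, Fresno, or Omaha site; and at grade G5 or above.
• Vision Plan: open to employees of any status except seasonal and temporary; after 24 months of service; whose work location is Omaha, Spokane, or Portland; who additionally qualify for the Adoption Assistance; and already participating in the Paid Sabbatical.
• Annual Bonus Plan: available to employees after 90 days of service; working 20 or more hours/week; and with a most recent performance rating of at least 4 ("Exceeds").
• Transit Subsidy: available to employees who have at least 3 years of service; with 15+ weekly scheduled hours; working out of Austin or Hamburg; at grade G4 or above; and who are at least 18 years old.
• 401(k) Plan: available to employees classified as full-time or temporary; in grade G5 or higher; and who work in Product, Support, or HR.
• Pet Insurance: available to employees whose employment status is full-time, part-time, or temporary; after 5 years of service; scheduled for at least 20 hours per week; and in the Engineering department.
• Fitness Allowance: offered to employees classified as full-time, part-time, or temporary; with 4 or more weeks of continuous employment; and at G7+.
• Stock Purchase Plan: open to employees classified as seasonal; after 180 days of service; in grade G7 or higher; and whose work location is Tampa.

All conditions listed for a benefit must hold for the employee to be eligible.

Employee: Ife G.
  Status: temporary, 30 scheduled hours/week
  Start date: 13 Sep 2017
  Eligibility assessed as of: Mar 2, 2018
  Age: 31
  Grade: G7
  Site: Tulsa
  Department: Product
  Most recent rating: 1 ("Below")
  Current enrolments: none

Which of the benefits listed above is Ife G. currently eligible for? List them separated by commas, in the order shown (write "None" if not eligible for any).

Service from 13 Sep 2017 to Mar 2, 2018: 170 days.
Adoption Assistance — status temporary ✗ (requires part-time) → not eligible.
Paid Sabbatical — status temporary ✓ (not excluded); service 170 days < 12 months (≈360 days) ✗ → not eligible.
Vision Plan — status temporary ✗ (excluded) → not eligible.
Annual Bonus Plan — service 170 days ≥ 90 days ✓; 30 hrs/wk ≥ 20 ✓; rating 1 < 4 ✗ → not eligible.
Transit Subsidy — service 170 days < 3 years (≈1095 days) ✗ → not eligible.
401(k) Plan — status temporary ✓; grade G7 ≥ G5 ✓; dept Product ✓ → eligible.
Pet Insurance — status temporary ✓; service 170 days < 5 years (≈1825 days) ✗ → not eligible.
Fitness Allowance — status temporary ✓; service 170 days ≥ 4 weeks (≈28 days) ✓; grade G7 ≥ G7 ✓ → eligible.
Stock Purchase Plan — status temporary ✗ (requires seasonal) → not eligible.

401(k) Plan, Fitness Allowance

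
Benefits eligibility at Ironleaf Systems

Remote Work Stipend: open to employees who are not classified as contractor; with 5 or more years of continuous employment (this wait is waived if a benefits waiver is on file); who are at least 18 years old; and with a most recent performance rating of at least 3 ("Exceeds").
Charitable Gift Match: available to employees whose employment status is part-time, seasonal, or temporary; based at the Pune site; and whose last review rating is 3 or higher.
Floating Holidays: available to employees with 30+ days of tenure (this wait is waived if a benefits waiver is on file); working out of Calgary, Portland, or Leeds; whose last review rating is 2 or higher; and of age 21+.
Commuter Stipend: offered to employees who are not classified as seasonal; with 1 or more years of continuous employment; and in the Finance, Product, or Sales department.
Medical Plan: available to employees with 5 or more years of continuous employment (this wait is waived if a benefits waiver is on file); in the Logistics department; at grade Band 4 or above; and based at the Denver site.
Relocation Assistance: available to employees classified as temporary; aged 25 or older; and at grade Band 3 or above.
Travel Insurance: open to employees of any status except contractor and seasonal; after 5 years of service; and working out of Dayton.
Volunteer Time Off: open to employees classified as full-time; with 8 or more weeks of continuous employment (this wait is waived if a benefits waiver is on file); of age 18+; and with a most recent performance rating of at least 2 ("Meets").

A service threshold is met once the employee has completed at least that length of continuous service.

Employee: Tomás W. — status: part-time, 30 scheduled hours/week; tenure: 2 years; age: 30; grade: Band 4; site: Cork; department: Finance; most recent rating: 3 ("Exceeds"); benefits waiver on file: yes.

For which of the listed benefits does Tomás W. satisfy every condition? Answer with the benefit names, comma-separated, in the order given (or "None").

Remote Work Stipend, Commuter Stipend

Remote Work Stipend — status part-time ✓ (not excluded); benefits waiver on file ✓; age 30 ≥ 18 ✓; rating 3 ≥ 3 ✓ → eligible.
Charitable Gift Match — status part-time ✓; site Cork ✗ (not Pune) → not eligible.
Floating Holidays — benefits waiver on file ✓; site Cork ✗ (not Calgary, Portland, or Leeds) → not eligible.
Commuter Stipend — status part-time ✓ (not excluded); service 2 years ≥ 1 year ✓; dept Finance ✓ → eligible.
Medical Plan — benefits waiver on file ✓; dept Finance ✗ → not eligible.
Relocation Assistance — status part-time ✗ (requires temporary) → not eligible.
Travel Insurance — status part-time ✓ (not excluded); service 2 years < 5 years ✗ → not eligible.
Volunteer Time Off — status part-time ✗ (requires full-time) → not eligible.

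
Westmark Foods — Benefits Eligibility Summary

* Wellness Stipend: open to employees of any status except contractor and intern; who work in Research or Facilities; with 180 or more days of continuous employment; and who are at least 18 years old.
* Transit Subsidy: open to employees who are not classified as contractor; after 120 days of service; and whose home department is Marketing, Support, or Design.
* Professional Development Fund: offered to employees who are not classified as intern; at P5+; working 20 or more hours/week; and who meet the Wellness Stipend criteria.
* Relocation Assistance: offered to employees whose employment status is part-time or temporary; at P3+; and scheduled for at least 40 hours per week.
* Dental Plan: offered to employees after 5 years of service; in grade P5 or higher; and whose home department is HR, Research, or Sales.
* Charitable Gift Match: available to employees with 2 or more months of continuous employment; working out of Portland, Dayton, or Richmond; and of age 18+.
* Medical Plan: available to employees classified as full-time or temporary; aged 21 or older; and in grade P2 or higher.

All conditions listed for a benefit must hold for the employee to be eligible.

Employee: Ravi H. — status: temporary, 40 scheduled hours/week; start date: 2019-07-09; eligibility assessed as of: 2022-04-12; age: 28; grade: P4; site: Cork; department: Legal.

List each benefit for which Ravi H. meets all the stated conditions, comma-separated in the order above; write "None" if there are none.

Service from 2019-07-09 to 2022-04-12: 1008 days.
Wellness Stipend — status temporary ✓ (not excluded); dept Legal ✗ → not eligible.
Transit Subsidy — status temporary ✓ (not excluded); service 1008 days ≥ 120 days ✓; dept Legal ✗ → not eligible.
Professional Development Fund — status temporary ✓ (not excluded); grade P4 < P5 ✗ → not eligible.
Relocation Assistance — status temporary ✓; grade P4 ≥ P3 ✓; 40 hrs/wk ≥ 40 ✓ → eligible.
Dental Plan — service 1008 days < 5 years (≈1825 days) ✗ → not eligible.
Charitable Gift Match — service 1008 days ≥ 2 months (≈60 days) ✓; site Cork ✗ (not Portland, Dayton, or Richmond) → not eligible.
Medical Plan — status temporary ✓; age 28 ≥ 21 ✓; grade P4 ≥ P2 ✓ → eligible.

Relocation Assistance, Medical Plan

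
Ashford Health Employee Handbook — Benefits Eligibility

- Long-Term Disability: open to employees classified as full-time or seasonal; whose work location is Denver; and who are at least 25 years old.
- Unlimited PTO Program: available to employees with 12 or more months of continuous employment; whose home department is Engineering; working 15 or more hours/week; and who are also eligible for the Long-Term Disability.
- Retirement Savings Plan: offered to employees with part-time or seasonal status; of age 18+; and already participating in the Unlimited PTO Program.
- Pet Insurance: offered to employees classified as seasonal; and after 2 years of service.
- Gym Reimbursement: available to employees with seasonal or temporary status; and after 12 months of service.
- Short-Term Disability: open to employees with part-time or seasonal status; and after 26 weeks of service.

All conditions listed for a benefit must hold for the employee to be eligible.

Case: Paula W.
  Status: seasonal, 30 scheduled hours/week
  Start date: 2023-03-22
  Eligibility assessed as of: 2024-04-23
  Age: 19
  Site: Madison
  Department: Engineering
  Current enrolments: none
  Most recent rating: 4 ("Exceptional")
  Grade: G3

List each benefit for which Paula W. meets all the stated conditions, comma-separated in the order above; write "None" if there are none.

Service from 2023-03-22 to 2024-04-23: 398 days.
Long-Term Disability — status seasonal ✓; site Madison ✗ (not Denver) → not eligible.
Unlimited PTO Program — service 398 days ≥ 12 months (≈360 days) ✓; dept Engineering ✓; 30 hrs/wk ≥ 15 ✓; not eligible for Long-Term Disability ✗ → not eligible.
Retirement Savings Plan — status seasonal ✓; age 19 ≥ 18 ✓; not enrolled in Unlimited PTO Program ✗ → not eligible.
Pet Insurance — status seasonal ✓; service 398 days < 2 years (≈730 days) ✗ → not eligible.
Gym Reimbursement — status seasonal ✓; service 398 days ≥ 12 months (≈360 days) ✓ → eligible.
Short-Term Disability — status seasonal ✓; service 398 days ≥ 26 weeks (≈182 days) ✓ → eligible.

Gym Reimbursement, Short-Term Disability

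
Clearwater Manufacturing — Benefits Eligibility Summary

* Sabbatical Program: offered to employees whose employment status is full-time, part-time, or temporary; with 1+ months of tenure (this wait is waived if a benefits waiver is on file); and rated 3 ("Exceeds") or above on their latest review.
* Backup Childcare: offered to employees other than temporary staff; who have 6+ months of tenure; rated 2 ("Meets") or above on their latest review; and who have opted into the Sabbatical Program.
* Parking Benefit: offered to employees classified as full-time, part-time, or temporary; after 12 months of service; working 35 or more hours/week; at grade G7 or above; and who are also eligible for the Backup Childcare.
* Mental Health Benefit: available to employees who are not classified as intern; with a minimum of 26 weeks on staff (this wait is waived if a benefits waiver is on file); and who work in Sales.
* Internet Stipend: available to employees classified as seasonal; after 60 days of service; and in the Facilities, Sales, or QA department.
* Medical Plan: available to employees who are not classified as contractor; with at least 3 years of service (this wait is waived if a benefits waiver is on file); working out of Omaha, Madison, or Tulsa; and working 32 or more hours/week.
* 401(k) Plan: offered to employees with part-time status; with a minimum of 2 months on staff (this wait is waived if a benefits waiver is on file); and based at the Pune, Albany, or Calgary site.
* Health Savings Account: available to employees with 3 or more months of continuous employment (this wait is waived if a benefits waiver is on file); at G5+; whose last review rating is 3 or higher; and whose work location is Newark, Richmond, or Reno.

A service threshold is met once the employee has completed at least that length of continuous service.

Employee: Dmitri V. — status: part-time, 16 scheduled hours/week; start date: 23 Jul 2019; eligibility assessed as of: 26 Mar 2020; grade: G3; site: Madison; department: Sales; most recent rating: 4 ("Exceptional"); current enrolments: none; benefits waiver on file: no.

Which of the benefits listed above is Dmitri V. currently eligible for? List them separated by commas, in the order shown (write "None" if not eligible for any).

Sabbatical Program, Mental Health Benefit

Service from 23 Jul 2019 to 26 Mar 2020: 247 days.
Sabbatical Program — status part-time ✓; no waiver, service 247 days ≥ 1 month (≈30 days) ✓; rating 4 ≥ 3 ✓ → eligible.
Backup Childcare — status part-time ✓ (not excluded); service 247 days ≥ 6 months (≈180 days) ✓; rating 4 ≥ 2 ✓; not enrolled in Sabbatical Program ✗ → not eligible.
Parking Benefit — status part-time ✓; service 247 days < 12 months (≈360 days) ✗ → not eligible.
Mental Health Benefit — status part-time ✓ (not excluded); no waiver, service 247 days ≥ 26 weeks (≈182 days) ✓; dept Sales ✓ → eligible.
Internet Stipend — status part-time ✗ (requires seasonal) → not eligible.
Medical Plan — status part-time ✓ (not excluded); no waiver, service 247 days < 3 years (≈1095 days) ✗ → not eligible.
401(k) Plan — status part-time ✓; no waiver, service 247 days ≥ 2 months (≈60 days) ✓; site Madison ✗ (not Pune, Albany, or Calgary) → not eligible.
Health Savings Account — no waiver, service 247 days ≥ 3 months (≈90 days) ✓; grade G3 < G5 ✗ → not eligible.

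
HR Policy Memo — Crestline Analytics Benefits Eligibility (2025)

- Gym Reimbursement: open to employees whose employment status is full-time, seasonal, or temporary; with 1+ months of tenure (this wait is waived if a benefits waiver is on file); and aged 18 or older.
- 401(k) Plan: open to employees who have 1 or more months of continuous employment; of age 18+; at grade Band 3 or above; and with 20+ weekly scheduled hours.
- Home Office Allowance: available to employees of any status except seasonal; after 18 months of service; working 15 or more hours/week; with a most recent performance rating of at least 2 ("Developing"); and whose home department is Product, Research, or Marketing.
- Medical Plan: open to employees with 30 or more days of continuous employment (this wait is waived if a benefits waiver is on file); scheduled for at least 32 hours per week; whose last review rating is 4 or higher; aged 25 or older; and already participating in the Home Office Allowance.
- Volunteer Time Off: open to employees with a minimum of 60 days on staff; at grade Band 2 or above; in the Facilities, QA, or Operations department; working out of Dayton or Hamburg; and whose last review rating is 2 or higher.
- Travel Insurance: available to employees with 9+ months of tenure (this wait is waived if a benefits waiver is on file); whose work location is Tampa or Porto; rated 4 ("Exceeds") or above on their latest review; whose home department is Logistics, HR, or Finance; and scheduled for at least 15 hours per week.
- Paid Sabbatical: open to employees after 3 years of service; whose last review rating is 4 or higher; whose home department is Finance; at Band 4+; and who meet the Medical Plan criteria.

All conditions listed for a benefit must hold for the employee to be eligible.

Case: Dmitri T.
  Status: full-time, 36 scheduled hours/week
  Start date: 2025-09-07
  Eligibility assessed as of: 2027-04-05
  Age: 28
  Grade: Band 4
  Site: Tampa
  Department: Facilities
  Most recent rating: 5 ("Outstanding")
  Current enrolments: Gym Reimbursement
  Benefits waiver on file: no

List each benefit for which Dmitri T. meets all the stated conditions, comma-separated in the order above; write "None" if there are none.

Gym Reimbursement, 401(k) Plan

Service from 2025-09-07 to 2027-04-05: 575 days.
Gym Reimbursement — status full-time ✓; no waiver, service 575 days ≥ 1 month (≈30 days) ✓; age 28 ≥ 18 ✓ → eligible.
401(k) Plan — service 575 days ≥ 1 month (≈30 days) ✓; age 28 ≥ 18 ✓; grade Band 4 ≥ Band 3 ✓; 36 hrs/wk ≥ 20 ✓ → eligible.
Home Office Allowance — status full-time ✓ (not excluded); service 575 days ≥ 18 months (≈540 days) ✓; 36 hrs/wk ≥ 15 ✓; rating 5 ≥ 2 ✓; dept Facilities ✗ → not eligible.
Medical Plan — no waiver, service 575 days ≥ 30 days ✓; 36 hrs/wk ≥ 32 ✓; rating 5 ≥ 4 ✓; age 28 ≥ 25 ✓; not enrolled in Home Office Allowance ✗ → not eligible.
Volunteer Time Off — service 575 days ≥ 60 days ✓; grade Band 4 ≥ Band 2 ✓; dept Facilities ✓; site Tampa ✗ (not Dayton or Hamburg) → not eligible.
Travel Insurance — no waiver, service 575 days ≥ 9 months (≈270 days) ✓; site Tampa ✓; rating 5 ≥ 4 ✓; dept Facilities ✗ → not eligible.
Paid Sabbatical — service 575 days < 3 years (≈1095 days) ✗ → not eligible.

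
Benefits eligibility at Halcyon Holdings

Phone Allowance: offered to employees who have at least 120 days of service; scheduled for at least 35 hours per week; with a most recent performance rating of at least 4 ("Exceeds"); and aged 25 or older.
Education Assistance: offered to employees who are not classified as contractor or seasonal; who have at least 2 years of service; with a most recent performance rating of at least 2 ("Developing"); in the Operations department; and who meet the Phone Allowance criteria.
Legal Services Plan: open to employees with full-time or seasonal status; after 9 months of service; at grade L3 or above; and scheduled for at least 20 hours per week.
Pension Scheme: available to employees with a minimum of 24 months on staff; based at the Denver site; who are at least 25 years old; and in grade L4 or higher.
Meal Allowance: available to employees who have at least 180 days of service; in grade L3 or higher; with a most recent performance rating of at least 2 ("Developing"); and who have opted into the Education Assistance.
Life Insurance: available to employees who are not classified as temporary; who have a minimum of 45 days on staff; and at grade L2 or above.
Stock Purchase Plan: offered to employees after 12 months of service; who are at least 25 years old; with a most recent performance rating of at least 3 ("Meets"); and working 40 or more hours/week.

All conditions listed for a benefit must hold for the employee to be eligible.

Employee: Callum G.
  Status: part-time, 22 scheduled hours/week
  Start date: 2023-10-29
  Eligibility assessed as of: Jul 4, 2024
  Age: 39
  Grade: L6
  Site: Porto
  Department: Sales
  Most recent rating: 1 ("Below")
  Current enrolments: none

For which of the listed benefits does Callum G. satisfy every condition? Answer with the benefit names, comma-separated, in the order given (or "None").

Service from 2023-10-29 to Jul 4, 2024: 249 days.
Phone Allowance — service 249 days ≥ 120 days ✓; 22 hrs/wk < 35 ✗ → not eligible.
Education Assistance — status part-time ✓ (not excluded); service 249 days < 2 years (≈730 days) ✗ → not eligible.
Legal Services Plan — status part-time ✗ (requires full-time or seasonal) → not eligible.
Pension Scheme — service 249 days < 24 months (≈720 days) ✗ → not eligible.
Meal Allowance — service 249 days ≥ 180 days ✓; grade L6 ≥ L3 ✓; rating 1 < 2 ✗ → not eligible.
Life Insurance — status part-time ✓ (not excluded); service 249 days ≥ 45 days ✓; grade L6 ≥ L2 ✓ → eligible.
Stock Purchase Plan — service 249 days < 12 months (≈360 days) ✗ → not eligible.

Life Insurance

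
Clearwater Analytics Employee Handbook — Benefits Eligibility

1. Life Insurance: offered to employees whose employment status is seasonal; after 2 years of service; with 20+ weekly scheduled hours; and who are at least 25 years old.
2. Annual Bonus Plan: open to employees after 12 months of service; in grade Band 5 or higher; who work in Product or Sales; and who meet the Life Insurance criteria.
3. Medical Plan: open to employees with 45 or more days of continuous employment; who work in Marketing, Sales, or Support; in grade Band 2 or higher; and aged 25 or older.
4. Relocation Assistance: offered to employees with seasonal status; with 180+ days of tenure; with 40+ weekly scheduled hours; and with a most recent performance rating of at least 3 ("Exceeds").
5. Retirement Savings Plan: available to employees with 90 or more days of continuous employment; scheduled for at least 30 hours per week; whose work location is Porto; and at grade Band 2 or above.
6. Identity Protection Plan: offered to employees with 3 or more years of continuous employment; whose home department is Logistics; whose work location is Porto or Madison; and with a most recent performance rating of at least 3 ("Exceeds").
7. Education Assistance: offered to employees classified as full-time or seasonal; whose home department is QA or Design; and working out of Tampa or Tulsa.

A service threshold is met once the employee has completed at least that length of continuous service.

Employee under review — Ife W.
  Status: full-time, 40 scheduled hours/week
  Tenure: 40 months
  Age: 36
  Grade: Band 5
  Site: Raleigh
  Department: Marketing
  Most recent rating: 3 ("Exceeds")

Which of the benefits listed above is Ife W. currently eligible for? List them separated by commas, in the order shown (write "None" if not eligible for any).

Medical Plan

Life Insurance — status full-time ✗ (requires seasonal) → not eligible.
Annual Bonus Plan — service 40 months ≥ 12 months ✓; grade Band 5 ≥ Band 5 ✓; dept Marketing ✗ → not eligible.
Medical Plan — service 40 months ≥ 45 days ✓; dept Marketing ✓; grade Band 5 ≥ Band 2 ✓; age 36 ≥ 25 ✓ → eligible.
Relocation Assistance — status full-time ✗ (requires seasonal) → not eligible.
Retirement Savings Plan — service 40 months ≥ 90 days ✓; 40 hrs/wk ≥ 30 ✓; site Raleigh ✗ (not Porto) → not eligible.
Identity Protection Plan — service 40 months ≥ 3 years (≈1095 days) ✓; dept Marketing ✗ → not eligible.
Education Assistance — status full-time ✓; dept Marketing ✗ → not eligible.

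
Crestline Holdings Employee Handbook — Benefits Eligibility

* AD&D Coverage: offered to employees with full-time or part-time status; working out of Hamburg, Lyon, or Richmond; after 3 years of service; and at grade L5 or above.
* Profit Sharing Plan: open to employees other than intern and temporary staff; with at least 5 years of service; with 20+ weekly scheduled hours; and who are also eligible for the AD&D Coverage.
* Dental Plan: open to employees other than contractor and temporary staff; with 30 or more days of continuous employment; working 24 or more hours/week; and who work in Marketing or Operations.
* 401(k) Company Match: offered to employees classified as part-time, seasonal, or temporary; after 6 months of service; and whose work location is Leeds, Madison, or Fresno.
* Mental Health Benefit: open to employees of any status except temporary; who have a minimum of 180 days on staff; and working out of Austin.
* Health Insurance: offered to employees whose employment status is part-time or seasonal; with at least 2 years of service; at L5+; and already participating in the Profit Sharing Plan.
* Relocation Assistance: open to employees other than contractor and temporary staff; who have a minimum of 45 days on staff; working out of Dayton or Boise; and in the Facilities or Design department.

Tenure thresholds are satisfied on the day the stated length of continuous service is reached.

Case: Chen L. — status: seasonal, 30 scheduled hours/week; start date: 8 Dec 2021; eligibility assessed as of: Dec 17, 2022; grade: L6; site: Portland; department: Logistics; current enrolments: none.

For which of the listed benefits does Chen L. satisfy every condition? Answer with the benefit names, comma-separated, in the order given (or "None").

None

Service from 8 Dec 2021 to Dec 17, 2022: 374 days.
AD&D Coverage — status seasonal ✗ (requires full-time or part-time) → not eligible.
Profit Sharing Plan — status seasonal ✓ (not excluded); service 374 days < 5 years (≈1825 days) ✗ → not eligible.
Dental Plan — status seasonal ✓ (not excluded); service 374 days ≥ 30 days ✓; 30 hrs/wk ≥ 24 ✓; dept Logistics ✗ → not eligible.
401(k) Company Match — status seasonal ✓; service 374 days ≥ 6 months (≈180 days) ✓; site Portland ✗ (not Leeds, Madison, or Fresno) → not eligible.
Mental Health Benefit — status seasonal ✓ (not excluded); service 374 days ≥ 180 days ✓; site Portland ✗ (not Austin) → not eligible.
Health Insurance — status seasonal ✓; service 374 days < 2 years (≈730 days) ✗ → not eligible.
Relocation Assistance — status seasonal ✓ (not excluded); service 374 days ≥ 45 days ✓; site Portland ✗ (not Dayton or Boise) → not eligible.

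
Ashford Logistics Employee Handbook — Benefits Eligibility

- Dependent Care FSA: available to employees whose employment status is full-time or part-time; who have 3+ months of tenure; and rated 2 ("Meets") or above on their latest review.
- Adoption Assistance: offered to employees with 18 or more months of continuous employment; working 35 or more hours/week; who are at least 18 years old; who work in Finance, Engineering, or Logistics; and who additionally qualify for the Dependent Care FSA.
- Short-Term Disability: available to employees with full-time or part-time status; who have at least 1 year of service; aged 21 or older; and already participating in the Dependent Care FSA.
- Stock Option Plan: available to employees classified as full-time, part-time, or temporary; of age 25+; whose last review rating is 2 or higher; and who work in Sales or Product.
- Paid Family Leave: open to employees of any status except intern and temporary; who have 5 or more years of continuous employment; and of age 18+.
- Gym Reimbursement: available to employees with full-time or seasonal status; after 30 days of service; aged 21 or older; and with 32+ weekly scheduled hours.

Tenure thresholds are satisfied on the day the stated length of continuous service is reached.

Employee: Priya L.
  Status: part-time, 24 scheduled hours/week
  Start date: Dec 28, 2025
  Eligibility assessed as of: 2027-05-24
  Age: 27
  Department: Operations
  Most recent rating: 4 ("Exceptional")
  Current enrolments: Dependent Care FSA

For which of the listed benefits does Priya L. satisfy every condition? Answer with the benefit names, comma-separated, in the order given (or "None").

Dependent Care FSA, Short-Term Disability

Service from Dec 28, 2025 to 2027-05-24: 512 days.
Dependent Care FSA — status part-time ✓; service 512 days ≥ 3 months (≈90 days) ✓; rating 4 ≥ 2 ✓ → eligible.
Adoption Assistance — service 512 days < 18 months (≈540 days) ✗ → not eligible.
Short-Term Disability — status part-time ✓; service 512 days ≥ 1 year (≈365 days) ✓; age 27 ≥ 21 ✓; enrolled in Dependent Care FSA ✓ → eligible.
Stock Option Plan — status part-time ✓; age 27 ≥ 25 ✓; rating 4 ≥ 2 ✓; dept Operations ✗ → not eligible.
Paid Family Leave — status part-time ✓ (not excluded); service 512 days < 5 years (≈1825 days) ✗ → not eligible.
Gym Reimbursement — status part-time ✗ (requires full-time or seasonal) → not eligible.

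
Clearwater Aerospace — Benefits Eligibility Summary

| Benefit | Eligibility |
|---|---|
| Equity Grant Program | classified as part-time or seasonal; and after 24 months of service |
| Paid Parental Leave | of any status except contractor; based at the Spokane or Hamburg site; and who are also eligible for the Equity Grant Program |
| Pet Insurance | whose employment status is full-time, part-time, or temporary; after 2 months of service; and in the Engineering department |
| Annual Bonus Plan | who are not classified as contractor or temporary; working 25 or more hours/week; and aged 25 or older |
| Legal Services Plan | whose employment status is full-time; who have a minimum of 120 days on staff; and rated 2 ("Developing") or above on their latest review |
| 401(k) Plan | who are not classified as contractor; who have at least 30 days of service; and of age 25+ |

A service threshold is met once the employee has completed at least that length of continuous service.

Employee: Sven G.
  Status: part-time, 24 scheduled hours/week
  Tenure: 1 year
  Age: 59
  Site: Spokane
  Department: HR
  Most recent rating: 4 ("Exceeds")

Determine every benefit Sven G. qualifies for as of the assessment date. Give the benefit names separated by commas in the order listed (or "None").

Equity Grant Program — status part-time ✓; service 1 year < 24 months (≈720 days) ✗ → not eligible.
Paid Parental Leave — status part-time ✓ (not excluded); site Spokane ✓; not eligible for Equity Grant Program ✗ → not eligible.
Pet Insurance — status part-time ✓; service 1 year ≥ 2 months (≈60 days) ✓; dept HR ✗ → not eligible.
Annual Bonus Plan — status part-time ✓ (not excluded); 24 hrs/wk < 25 ✗ → not eligible.
Legal Services Plan — status part-time ✗ (requires full-time) → not eligible.
401(k) Plan — status part-time ✓ (not excluded); service 1 year ≥ 30 days ✓; age 59 ≥ 25 ✓ → eligible.

401(k) Plan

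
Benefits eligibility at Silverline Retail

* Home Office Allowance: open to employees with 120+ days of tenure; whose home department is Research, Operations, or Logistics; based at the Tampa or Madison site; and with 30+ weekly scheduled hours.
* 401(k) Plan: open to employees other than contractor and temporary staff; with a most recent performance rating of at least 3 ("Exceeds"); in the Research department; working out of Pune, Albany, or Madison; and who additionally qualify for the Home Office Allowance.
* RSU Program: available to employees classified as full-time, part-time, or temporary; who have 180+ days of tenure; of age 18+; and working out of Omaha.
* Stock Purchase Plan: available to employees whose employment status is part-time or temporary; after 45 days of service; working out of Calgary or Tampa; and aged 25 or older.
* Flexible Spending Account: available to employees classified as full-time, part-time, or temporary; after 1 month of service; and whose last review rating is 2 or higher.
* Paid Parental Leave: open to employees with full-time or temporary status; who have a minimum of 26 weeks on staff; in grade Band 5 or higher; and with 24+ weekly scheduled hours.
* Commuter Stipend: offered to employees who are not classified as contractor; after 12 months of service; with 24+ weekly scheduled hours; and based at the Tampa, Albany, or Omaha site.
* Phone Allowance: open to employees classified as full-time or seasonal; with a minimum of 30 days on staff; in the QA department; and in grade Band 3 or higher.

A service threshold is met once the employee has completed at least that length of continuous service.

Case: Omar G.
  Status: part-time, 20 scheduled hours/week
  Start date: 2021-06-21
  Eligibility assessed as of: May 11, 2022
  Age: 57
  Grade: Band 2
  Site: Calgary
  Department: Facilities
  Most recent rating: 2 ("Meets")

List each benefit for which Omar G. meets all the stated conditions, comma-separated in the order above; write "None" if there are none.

Stock Purchase Plan, Flexible Spending Account

Service from 2021-06-21 to May 11, 2022: 324 days.
Home Office Allowance — service 324 days ≥ 120 days ✓; dept Facilities ✗ → not eligible.
401(k) Plan — status part-time ✓ (not excluded); rating 2 < 3 ✗ → not eligible.
RSU Program — status part-time ✓; service 324 days ≥ 180 days ✓; age 57 ≥ 18 ✓; site Calgary ✗ (not Omaha) → not eligible.
Stock Purchase Plan — status part-time ✓; service 324 days ≥ 45 days ✓; site Calgary ✓; age 57 ≥ 25 ✓ → eligible.
Flexible Spending Account — status part-time ✓; service 324 days ≥ 1 month (≈30 days) ✓; rating 2 ≥ 2 ✓ → eligible.
Paid Parental Leave — status part-time ✗ (requires full-time or temporary) → not eligible.
Commuter Stipend — status part-time ✓ (not excluded); service 324 days < 12 months (≈360 days) ✗ → not eligible.
Phone Allowance — status part-time ✗ (requires full-time or seasonal) → not eligible.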